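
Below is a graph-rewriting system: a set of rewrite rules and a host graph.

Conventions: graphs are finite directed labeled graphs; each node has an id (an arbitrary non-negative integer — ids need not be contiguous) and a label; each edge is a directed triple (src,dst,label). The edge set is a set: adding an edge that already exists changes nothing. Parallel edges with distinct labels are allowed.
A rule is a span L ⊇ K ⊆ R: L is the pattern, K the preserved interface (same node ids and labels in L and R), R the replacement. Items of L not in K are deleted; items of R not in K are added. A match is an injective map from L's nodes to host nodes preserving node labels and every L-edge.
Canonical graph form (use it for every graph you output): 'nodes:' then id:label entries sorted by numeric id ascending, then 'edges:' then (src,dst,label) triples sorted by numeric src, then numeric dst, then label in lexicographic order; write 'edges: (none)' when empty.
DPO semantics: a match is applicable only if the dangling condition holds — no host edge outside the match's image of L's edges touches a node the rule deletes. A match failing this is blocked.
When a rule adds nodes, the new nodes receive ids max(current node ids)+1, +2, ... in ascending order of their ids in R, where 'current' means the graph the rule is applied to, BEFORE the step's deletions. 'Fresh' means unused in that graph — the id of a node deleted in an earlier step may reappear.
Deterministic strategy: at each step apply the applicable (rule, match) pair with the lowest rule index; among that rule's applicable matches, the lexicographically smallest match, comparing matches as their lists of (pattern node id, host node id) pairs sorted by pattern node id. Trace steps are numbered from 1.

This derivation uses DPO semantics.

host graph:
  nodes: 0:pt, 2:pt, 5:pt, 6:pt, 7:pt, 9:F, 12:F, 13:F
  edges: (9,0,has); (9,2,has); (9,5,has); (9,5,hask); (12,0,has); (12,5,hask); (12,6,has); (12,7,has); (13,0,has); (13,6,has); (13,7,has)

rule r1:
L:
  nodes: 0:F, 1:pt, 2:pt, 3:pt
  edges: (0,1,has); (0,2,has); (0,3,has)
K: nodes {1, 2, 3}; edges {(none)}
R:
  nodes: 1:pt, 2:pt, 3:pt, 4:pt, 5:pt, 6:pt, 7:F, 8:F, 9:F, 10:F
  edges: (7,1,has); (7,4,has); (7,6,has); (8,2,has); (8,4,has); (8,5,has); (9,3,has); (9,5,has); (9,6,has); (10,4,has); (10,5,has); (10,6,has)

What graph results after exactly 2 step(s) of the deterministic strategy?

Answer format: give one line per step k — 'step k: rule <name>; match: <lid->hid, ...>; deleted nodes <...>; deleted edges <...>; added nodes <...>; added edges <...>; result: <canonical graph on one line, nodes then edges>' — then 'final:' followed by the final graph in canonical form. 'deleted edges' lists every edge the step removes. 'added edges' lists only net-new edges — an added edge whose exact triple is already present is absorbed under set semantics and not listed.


step 1: rule r1; match: 0->13, 1->0, 2->6, 3->7; deleted nodes 13; deleted edges (13,0,has); (13,6,has); (13,7,has); added nodes 14, 15, 16, 17, 18, 19, 20; added edges (17,0,has); (17,14,has); (17,16,has); (18,6,has); (18,14,has); (18,15,has); (19,7,has); (19,15,has); (19,16,has); (20,14,has); (20,15,has); (20,16,has); result: nodes: 0:pt, 2:pt, 5:pt, 6:pt, 7:pt, 9:F, 12:F, 14:pt, 15:pt, 16:pt, 17:F, 18:F, 19:F, 20:F edges: (9,0,has); (9,2,has); (9,5,has); (9,5,hask); (12,0,has); (12,5,hask); (12,6,has); (12,7,has); (17,0,has); (17,14,has); (17,16,has); (18,6,has); (18,14,has); (18,15,has); (19,7,has); (19,15,has); (19,16,has); (20,14,has); (20,15,has); (20,16,has)
step 2: rule r1; match: 0->17, 1->0, 2->14, 3->16; deleted nodes 17; deleted edges (17,0,has); (17,14,has); (17,16,has); added nodes 21, 22, 23, 24, 25, 26, 27; added edges (24,0,has); (24,21,has); (24,23,has); (25,14,has); (25,21,has); (25,22,has); (26,16,has); (26,22,has); (26,23,has); (27,21,has); (27,22,has); (27,23,has); result: nodes: 0:pt, 2:pt, 5:pt, 6:pt, 7:pt, 9:F, 12:F, 14:pt, 15:pt, 16:pt, 18:F, 19:F, 20:F, 21:pt, 22:pt, 23:pt, 24:F, 25:F, 26:F, 27:F edges: (9,0,has); (9,2,has); (9,5,has); (9,5,hask); (12,0,has); (12,5,hask); (12,6,has); (12,7,has); (18,6,has); (18,14,has); (18,15,has); (19,7,has); (19,15,has); (19,16,has); (20,14,has); (20,15,has); (20,16,has); (24,0,has); (24,21,has); (24,23,has); (25,14,has); (25,21,has); (25,22,has); (26,16,has); (26,22,has); (26,23,has); (27,21,has); (27,22,has); (27,23,has)
final:
nodes: 0:pt, 2:pt, 5:pt, 6:pt, 7:pt, 9:F, 12:F, 14:pt, 15:pt, 16:pt, 18:F, 19:F, 20:F, 21:pt, 22:pt, 23:pt, 24:F, 25:F, 26:F, 27:F
edges: (9,0,has); (9,2,has); (9,5,has); (9,5,hask); (12,0,has); (12,5,hask); (12,6,has); (12,7,has); (18,6,has); (18,14,has); (18,15,has); (19,7,has); (19,15,has); (19,16,has); (20,14,has); (20,15,has); (20,16,has); (24,0,has); (24,21,has); (24,23,has); (25,14,has); (25,21,has); (25,22,has); (26,16,has); (26,22,has); (26,23,has); (27,21,has); (27,22,has); (27,23,has)


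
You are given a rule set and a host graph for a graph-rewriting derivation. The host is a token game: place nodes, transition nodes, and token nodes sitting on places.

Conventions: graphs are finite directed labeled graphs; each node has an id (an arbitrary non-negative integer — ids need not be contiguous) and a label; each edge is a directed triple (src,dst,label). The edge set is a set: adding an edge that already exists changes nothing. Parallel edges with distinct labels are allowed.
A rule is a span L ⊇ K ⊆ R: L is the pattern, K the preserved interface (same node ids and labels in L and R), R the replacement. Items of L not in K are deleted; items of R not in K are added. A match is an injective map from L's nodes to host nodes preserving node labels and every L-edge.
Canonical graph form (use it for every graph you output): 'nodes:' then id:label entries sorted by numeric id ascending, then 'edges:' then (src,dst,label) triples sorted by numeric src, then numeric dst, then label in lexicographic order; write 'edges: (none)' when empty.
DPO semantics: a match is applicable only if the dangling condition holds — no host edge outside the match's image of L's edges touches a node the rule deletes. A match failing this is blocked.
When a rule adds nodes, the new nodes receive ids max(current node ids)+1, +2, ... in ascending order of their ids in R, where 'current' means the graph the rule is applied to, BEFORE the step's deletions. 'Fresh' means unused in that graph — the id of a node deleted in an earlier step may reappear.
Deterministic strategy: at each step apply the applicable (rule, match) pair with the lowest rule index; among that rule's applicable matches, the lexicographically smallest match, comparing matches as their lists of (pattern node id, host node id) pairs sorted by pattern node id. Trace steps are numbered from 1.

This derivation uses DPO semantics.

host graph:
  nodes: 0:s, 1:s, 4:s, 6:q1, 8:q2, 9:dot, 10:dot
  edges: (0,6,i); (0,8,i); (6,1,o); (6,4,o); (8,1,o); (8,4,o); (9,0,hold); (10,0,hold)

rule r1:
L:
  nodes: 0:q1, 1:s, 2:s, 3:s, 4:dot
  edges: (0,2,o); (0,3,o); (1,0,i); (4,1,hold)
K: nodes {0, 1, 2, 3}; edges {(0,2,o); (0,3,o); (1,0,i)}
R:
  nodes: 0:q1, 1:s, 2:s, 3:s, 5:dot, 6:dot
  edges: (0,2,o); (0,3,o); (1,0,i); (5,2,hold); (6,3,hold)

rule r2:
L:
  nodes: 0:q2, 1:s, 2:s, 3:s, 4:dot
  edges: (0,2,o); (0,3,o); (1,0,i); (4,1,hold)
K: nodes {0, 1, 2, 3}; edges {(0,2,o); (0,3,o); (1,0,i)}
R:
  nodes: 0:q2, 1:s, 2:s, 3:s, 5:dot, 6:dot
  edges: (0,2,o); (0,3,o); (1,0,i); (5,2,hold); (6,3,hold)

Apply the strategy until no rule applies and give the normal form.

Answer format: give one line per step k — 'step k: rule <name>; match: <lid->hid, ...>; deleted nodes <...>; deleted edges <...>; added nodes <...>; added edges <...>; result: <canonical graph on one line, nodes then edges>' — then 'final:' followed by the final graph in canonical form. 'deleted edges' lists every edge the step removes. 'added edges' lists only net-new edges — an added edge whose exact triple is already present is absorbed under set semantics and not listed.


step 1: rule r1; match: 0->6, 1->0, 2->1, 3->4, 4->9; deleted nodes 9; deleted edges (9,0,hold); added nodes 11, 12; added edges (11,1,hold); (12,4,hold); result: nodes: 0:s, 1:s, 4:s, 6:q1, 8:q2, 10:dot, 11:dot, 12:dot edges: (0,6,i); (0,8,i); (6,1,o); (6,4,o); (8,1,o); (8,4,o); (10,0,hold); (11,1,hold); (12,4,hold)
step 2: rule r1; match: 0->6, 1->0, 2->1, 3->4, 4->10; deleted nodes 10; deleted edges (10,0,hold); added nodes 13, 14; added edges (13,1,hold); (14,4,hold); result: nodes: 0:s, 1:s, 4:s, 6:q1, 8:q2, 11:dot, 12:dot, 13:dot, 14:dot edges: (0,6,i); (0,8,i); (6,1,o); (6,4,o); (8,1,o); (8,4,o); (11,1,hold); (12,4,hold); (13,1,hold); (14,4,hold)
final:
nodes: 0:s, 1:s, 4:s, 6:q1, 8:q2, 11:dot, 12:dot, 13:dot, 14:dot
edges: (0,6,i); (0,8,i); (6,1,o); (6,4,o); (8,1,o); (8,4,o); (11,1,hold); (12,4,hold); (13,1,hold); (14,4,hold)


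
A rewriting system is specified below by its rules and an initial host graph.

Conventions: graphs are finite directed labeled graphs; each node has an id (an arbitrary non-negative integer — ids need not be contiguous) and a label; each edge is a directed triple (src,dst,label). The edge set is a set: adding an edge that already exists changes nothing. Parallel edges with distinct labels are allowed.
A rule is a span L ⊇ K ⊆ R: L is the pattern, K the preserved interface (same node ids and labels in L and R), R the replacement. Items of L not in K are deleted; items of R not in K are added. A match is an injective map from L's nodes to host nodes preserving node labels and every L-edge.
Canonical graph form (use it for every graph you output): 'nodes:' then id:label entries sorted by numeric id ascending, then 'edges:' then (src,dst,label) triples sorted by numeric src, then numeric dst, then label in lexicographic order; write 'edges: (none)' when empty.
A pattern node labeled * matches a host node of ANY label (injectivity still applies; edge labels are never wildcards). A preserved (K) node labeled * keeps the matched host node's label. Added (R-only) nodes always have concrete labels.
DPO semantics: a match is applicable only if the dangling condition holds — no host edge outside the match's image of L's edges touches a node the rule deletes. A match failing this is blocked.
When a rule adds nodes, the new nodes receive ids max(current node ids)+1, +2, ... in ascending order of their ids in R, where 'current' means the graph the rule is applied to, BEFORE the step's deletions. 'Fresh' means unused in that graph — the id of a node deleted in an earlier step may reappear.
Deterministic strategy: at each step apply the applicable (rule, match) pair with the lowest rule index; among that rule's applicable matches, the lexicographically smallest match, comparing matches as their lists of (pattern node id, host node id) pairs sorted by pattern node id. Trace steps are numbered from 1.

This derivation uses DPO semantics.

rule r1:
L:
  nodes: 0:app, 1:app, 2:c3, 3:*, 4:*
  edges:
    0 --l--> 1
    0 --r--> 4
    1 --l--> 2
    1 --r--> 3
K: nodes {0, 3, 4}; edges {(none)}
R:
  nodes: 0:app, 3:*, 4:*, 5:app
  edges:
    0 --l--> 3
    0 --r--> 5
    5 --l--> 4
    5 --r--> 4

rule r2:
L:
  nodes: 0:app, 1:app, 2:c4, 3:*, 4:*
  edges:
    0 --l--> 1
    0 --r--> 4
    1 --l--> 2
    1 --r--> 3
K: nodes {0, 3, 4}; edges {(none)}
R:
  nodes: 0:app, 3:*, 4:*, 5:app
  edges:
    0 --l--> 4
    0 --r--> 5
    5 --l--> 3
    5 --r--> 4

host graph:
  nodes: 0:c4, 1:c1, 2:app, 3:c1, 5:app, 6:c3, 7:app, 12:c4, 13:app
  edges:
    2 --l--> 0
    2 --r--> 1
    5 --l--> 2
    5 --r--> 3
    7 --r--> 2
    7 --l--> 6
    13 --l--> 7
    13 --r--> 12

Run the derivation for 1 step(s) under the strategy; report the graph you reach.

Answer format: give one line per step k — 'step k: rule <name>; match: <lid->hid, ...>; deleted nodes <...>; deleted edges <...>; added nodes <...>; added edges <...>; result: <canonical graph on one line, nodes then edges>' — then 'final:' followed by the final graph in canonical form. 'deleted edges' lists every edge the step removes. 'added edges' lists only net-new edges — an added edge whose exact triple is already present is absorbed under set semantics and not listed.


step 1: rule r1; match: 0->13, 1->7, 2->6, 3->2, 4->12; deleted nodes 6, 7; deleted edges (7,2,r); (7,6,l); (13,7,l); (13,12,r); added nodes 14; added edges (13,2,l); (13,14,r); (14,12,l); (14,12,r); result: nodes: 0:c4, 1:c1, 2:app, 3:c1, 5:app, 12:c4, 13:app, 14:app edges: (2,0,l); (2,1,r); (5,2,l); (5,3,r); (13,2,l); (13,14,r); (14,12,l); (14,12,r)
final:
nodes: 0:c4, 1:c1, 2:app, 3:c1, 5:app, 12:c4, 13:app, 14:app
edges: (2,0,l); (2,1,r); (5,2,l); (5,3,r); (13,2,l); (13,14,r); (14,12,l); (14,12,r)


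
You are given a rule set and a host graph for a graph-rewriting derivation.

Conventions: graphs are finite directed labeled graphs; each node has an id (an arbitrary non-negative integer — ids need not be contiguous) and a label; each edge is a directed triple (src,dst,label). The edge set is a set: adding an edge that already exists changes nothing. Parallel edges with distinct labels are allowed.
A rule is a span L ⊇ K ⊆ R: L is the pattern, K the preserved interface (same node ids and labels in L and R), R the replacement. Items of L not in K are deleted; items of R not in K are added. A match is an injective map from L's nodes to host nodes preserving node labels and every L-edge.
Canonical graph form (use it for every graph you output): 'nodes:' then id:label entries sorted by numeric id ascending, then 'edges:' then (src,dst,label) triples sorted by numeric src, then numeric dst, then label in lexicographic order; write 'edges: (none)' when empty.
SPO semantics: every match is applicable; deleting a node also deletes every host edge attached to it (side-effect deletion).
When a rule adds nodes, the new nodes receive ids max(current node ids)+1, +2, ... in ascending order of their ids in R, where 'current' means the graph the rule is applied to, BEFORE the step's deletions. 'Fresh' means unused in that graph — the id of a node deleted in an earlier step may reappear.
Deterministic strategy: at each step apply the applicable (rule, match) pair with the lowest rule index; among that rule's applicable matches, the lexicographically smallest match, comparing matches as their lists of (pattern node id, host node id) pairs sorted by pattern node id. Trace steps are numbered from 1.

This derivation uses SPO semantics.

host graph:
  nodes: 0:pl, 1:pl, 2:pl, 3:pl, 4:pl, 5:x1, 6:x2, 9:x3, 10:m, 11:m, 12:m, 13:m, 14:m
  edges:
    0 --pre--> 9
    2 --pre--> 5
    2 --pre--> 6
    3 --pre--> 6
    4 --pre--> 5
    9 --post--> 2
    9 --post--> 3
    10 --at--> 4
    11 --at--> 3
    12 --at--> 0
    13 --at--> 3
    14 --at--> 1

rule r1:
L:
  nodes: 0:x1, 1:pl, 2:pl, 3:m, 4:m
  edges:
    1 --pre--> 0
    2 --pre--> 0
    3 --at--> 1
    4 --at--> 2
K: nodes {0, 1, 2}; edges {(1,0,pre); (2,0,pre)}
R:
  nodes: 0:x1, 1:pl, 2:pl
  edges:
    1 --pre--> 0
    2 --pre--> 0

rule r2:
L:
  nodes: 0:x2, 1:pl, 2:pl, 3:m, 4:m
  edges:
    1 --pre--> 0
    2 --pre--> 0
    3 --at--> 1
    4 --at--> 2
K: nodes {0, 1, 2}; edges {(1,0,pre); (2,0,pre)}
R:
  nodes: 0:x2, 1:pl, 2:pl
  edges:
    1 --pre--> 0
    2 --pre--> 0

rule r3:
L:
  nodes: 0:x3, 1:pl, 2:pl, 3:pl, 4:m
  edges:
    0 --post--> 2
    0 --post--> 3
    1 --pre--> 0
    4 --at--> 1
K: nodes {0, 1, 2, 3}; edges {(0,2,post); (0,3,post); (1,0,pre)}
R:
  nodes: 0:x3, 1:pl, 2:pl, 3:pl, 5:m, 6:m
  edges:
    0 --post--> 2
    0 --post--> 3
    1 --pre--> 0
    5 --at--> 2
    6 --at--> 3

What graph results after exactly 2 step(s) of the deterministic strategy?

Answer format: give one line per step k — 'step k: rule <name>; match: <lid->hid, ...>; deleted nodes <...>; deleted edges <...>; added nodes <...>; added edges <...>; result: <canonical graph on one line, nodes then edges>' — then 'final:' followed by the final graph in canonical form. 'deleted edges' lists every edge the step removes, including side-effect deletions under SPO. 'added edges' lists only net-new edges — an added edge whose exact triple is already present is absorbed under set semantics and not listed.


step 1: rule r3; match: 0->9, 1->0, 2->2, 3->3, 4->12; deleted nodes 12; deleted edges (12,0,at); added nodes 15, 16; added edges (15,2,at); (16,3,at); result: nodes: 0:pl, 1:pl, 2:pl, 3:pl, 4:pl, 5:x1, 6:x2, 9:x3, 10:m, 11:m, 13:m, 14:m, 15:m, 16:m edges: (0,9,pre); (2,5,pre); (2,6,pre); (3,6,pre); (4,5,pre); (9,2,post); (9,3,post); (10,4,at); (11,3,at); (13,3,at); (14,1,at); (15,2,at); (16,3,at)
step 2: rule r1; match: 0->5, 1->2, 2->4, 3->15, 4->10; deleted nodes 10, 15; deleted edges (10,4,at); (15,2,at); added nodes (none); added edges (none); result: nodes: 0:pl, 1:pl, 2:pl, 3:pl, 4:pl, 5:x1, 6:x2, 9:x3, 11:m, 13:m, 14:m, 16:m edges: (0,9,pre); (2,5,pre); (2,6,pre); (3,6,pre); (4,5,pre); (9,2,post); (9,3,post); (11,3,at); (13,3,at); (14,1,at); (16,3,at)
final:
nodes: 0:pl, 1:pl, 2:pl, 3:pl, 4:pl, 5:x1, 6:x2, 9:x3, 11:m, 13:m, 14:m, 16:m
edges: (0,9,pre); (2,5,pre); (2,6,pre); (3,6,pre); (4,5,pre); (9,2,post); (9,3,post); (11,3,at); (13,3,at); (14,1,at); (16,3,at)


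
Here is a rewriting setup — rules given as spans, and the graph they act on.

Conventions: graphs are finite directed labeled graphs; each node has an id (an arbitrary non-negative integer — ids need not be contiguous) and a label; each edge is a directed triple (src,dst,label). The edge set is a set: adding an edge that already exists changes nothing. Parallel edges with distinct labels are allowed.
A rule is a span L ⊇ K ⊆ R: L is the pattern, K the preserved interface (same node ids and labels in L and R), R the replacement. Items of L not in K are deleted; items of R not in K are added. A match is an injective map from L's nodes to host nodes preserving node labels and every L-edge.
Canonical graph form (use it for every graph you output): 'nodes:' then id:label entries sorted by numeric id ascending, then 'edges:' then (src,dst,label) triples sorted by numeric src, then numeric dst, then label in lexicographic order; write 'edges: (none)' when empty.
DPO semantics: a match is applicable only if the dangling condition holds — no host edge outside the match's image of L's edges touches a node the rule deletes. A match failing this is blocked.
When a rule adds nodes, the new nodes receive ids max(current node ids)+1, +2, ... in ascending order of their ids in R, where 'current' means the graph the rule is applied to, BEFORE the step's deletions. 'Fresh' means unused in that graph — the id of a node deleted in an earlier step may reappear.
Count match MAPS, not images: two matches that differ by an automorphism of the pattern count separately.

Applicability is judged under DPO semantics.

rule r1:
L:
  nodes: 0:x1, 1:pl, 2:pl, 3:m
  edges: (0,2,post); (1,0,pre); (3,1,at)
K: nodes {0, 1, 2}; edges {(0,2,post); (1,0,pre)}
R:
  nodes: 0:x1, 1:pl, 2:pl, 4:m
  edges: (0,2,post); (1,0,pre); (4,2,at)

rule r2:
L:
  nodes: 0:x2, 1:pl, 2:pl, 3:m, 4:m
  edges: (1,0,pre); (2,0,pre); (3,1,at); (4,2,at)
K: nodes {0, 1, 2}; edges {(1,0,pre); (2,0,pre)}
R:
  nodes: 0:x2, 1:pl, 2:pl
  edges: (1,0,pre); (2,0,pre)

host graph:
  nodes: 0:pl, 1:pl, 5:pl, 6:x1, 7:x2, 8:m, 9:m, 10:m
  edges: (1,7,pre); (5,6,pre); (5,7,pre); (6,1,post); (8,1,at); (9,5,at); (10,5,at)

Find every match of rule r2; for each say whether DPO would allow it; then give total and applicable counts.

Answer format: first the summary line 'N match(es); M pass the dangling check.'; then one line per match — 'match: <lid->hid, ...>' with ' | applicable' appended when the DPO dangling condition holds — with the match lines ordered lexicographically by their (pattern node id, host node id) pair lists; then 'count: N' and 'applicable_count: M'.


4 match(es); 4 pass the dangling check.
match: 0->7, 1->1, 2->5, 3->8, 4->9 | applicable
match: 0->7, 1->1, 2->5, 3->8, 4->10 | applicable
match: 0->7, 1->5, 2->1, 3->9, 4->8 | applicable
match: 0->7, 1->5, 2->1, 3->10, 4->8 | applicable
count: 4
applicable_count: 4


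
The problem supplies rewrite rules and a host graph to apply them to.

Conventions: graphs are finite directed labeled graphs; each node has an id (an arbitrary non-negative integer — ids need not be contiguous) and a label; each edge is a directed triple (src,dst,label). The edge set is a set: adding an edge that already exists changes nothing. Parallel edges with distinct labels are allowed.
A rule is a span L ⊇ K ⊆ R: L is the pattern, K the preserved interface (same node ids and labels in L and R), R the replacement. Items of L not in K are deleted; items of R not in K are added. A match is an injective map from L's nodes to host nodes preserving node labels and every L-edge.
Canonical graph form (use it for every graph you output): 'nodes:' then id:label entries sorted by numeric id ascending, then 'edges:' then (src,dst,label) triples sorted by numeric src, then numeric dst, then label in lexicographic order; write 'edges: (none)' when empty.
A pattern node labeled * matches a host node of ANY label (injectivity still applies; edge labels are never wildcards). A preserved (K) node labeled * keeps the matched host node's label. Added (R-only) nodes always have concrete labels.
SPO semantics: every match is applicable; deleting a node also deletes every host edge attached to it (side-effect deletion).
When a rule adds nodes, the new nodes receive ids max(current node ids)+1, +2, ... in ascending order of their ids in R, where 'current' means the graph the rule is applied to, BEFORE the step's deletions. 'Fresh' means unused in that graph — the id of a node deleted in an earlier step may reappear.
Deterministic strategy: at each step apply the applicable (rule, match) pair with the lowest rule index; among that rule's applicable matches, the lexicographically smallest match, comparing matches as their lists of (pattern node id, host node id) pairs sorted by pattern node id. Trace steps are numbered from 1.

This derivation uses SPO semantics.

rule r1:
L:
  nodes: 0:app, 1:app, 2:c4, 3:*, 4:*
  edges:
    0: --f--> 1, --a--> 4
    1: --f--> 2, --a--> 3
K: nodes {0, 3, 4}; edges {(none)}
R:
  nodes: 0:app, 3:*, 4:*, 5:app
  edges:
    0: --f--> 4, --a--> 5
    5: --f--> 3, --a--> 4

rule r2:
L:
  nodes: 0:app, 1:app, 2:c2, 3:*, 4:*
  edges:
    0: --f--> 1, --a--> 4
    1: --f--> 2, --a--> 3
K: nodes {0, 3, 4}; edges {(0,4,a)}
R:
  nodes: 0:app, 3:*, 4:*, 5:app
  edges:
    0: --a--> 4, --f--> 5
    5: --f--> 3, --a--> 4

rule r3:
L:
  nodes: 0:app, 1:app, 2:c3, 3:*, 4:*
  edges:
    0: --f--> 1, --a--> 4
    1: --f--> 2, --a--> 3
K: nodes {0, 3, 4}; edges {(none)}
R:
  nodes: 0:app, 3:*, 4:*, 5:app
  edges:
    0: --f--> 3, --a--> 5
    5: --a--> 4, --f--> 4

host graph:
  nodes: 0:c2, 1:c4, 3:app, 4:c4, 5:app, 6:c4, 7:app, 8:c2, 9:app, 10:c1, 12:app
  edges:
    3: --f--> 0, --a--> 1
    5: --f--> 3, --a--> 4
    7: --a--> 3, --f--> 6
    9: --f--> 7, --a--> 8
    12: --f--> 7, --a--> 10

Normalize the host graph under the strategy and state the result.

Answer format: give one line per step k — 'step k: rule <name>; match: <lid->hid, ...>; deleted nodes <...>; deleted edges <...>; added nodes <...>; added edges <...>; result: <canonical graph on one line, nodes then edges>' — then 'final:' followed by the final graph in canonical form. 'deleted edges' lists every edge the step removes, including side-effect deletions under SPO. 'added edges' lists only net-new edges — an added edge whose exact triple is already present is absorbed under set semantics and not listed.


step 1: rule r1; match: 0->9, 1->7, 2->6, 3->3, 4->8; deleted nodes 6, 7; deleted edges (7,3,a); (7,6,f); (9,7,f); (9,8,a); (12,7,f); added nodes 13; added edges (9,8,f); (9,13,a); (13,3,f); (13,8,a); result: nodes: 0:c2, 1:c4, 3:app, 4:c4, 5:app, 8:c2, 9:app, 10:c1, 12:app, 13:app edges: (3,0,f); (3,1,a); (5,3,f); (5,4,a); (9,8,f); (9,13,a); (12,10,a); (13,3,f); (13,8,a)
step 2: rule r2; match: 0->5, 1->3, 2->0, 3->1, 4->4; deleted nodes 0, 3; deleted edges (3,0,f); (3,1,a); (5,3,f); (13,3,f); added nodes 14; added edges (5,14,f); (14,1,f); (14,4,a); result: nodes: 1:c4, 4:c4, 5:app, 8:c2, 9:app, 10:c1, 12:app, 13:app, 14:app edges: (5,4,a); (5,14,f); (9,8,f); (9,13,a); (12,10,a); (13,8,a); (14,1,f); (14,4,a)
final:
nodes: 1:c4, 4:c4, 5:app, 8:c2, 9:app, 10:c1, 12:app, 13:app, 14:app
edges: (5,4,a); (5,14,f); (9,8,f); (9,13,a); (12,10,a); (13,8,a); (14,1,f); (14,4,a)


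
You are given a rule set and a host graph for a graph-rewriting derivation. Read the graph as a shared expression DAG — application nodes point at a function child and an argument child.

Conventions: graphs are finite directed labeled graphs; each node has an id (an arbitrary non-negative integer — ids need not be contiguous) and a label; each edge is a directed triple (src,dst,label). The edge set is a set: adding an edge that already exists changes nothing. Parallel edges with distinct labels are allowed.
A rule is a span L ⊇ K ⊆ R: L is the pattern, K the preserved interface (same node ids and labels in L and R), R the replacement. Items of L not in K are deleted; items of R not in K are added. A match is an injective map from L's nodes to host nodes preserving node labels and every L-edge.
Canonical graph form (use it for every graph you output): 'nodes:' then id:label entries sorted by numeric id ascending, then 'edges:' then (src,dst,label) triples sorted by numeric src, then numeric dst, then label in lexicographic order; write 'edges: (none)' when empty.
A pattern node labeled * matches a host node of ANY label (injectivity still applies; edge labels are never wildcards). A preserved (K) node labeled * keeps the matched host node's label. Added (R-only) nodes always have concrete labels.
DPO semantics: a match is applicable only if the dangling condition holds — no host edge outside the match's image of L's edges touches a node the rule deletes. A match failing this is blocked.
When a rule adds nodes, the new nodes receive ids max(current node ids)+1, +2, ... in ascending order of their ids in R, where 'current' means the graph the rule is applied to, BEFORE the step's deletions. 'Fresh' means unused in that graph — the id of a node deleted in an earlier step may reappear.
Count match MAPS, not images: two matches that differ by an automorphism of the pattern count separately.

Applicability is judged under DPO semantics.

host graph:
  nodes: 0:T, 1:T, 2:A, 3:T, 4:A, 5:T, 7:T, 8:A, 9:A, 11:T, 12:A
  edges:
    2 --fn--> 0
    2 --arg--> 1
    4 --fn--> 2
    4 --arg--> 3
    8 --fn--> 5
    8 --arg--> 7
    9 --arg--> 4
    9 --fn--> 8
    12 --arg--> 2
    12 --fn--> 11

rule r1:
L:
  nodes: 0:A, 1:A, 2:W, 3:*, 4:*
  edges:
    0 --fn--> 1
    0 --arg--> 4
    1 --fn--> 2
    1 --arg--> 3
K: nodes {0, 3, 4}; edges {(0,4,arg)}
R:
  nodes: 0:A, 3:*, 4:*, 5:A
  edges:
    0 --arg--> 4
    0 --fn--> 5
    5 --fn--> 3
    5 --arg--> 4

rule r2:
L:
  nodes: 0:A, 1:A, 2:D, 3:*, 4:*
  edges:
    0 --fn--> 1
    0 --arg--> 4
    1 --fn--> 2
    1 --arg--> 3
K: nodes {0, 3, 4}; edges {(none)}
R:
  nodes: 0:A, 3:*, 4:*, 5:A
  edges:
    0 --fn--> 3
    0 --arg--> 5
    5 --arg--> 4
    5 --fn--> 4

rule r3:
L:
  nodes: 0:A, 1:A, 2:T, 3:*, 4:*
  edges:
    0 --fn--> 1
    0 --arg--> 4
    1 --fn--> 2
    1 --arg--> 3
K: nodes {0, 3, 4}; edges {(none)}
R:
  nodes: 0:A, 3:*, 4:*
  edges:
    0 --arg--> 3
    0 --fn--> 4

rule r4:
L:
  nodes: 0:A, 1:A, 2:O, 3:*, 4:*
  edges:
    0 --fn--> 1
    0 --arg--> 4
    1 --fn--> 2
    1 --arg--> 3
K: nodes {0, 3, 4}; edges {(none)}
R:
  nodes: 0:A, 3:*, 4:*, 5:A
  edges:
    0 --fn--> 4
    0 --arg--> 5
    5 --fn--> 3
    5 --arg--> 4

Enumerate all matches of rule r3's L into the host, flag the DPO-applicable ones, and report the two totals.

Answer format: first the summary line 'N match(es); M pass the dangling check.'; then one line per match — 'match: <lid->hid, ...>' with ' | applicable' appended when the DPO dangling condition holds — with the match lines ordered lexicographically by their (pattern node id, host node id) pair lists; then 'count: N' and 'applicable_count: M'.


2 match(es); 1 pass the dangling check.
match: 0->4, 1->2, 2->0, 3->1, 4->3
match: 0->9, 1->8, 2->5, 3->7, 4->4 | applicable
count: 2
applicable_count: 1


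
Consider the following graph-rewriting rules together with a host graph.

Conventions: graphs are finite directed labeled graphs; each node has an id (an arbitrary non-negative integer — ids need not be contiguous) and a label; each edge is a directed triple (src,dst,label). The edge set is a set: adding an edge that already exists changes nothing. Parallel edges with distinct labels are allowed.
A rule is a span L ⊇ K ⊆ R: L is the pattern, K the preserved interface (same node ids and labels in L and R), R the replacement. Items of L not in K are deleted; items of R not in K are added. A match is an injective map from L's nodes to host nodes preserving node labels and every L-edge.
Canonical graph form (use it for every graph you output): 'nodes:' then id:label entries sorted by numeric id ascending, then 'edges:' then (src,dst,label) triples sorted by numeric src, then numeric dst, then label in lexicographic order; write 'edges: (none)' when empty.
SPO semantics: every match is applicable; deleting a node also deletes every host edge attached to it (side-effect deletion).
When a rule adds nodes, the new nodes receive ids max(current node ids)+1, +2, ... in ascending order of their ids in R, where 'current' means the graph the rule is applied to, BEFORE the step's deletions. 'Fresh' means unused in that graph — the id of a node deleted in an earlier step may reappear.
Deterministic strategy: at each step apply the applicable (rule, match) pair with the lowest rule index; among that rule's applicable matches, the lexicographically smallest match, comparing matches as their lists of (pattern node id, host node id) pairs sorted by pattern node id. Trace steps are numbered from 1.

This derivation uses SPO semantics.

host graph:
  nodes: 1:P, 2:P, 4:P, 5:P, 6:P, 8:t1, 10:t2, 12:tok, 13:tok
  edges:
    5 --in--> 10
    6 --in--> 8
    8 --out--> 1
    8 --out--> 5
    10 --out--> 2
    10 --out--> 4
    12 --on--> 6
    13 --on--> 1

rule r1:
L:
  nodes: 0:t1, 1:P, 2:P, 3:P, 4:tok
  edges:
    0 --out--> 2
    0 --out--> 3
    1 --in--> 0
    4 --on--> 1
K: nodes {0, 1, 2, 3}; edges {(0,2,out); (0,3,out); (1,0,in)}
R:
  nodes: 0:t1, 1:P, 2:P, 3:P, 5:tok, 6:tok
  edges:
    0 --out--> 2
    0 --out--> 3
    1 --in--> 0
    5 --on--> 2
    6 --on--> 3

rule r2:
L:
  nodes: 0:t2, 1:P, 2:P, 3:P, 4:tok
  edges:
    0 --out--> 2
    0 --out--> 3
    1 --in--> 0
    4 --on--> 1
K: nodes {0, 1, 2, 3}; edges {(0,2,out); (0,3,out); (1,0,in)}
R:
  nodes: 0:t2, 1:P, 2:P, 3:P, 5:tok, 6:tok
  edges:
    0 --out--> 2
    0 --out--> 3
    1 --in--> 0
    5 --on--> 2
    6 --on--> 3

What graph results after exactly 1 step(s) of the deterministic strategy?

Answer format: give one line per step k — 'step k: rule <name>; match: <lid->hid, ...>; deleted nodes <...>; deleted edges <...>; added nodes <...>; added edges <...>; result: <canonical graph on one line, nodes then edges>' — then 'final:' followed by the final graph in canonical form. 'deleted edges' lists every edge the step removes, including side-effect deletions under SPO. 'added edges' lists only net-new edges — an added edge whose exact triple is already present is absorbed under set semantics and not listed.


step 1: rule r1; match: 0->8, 1->6, 2->1, 3->5, 4->12; deleted nodes 12; deleted edges (12,6,on); added nodes 14, 15; added edges (14,1,on); (15,5,on); result: nodes: 1:P, 2:P, 4:P, 5:P, 6:P, 8:t1, 10:t2, 13:tok, 14:tok, 15:tok edges: (5,10,in); (6,8,in); (8,1,out); (8,5,out); (10,2,out); (10,4,out); (13,1,on); (14,1,on); (15,5,on)
final:
nodes: 1:P, 2:P, 4:P, 5:P, 6:P, 8:t1, 10:t2, 13:tok, 14:tok, 15:tok
edges: (5,10,in); (6,8,in); (8,1,out); (8,5,out); (10,2,out); (10,4,out); (13,1,on); (14,1,on); (15,5,on)


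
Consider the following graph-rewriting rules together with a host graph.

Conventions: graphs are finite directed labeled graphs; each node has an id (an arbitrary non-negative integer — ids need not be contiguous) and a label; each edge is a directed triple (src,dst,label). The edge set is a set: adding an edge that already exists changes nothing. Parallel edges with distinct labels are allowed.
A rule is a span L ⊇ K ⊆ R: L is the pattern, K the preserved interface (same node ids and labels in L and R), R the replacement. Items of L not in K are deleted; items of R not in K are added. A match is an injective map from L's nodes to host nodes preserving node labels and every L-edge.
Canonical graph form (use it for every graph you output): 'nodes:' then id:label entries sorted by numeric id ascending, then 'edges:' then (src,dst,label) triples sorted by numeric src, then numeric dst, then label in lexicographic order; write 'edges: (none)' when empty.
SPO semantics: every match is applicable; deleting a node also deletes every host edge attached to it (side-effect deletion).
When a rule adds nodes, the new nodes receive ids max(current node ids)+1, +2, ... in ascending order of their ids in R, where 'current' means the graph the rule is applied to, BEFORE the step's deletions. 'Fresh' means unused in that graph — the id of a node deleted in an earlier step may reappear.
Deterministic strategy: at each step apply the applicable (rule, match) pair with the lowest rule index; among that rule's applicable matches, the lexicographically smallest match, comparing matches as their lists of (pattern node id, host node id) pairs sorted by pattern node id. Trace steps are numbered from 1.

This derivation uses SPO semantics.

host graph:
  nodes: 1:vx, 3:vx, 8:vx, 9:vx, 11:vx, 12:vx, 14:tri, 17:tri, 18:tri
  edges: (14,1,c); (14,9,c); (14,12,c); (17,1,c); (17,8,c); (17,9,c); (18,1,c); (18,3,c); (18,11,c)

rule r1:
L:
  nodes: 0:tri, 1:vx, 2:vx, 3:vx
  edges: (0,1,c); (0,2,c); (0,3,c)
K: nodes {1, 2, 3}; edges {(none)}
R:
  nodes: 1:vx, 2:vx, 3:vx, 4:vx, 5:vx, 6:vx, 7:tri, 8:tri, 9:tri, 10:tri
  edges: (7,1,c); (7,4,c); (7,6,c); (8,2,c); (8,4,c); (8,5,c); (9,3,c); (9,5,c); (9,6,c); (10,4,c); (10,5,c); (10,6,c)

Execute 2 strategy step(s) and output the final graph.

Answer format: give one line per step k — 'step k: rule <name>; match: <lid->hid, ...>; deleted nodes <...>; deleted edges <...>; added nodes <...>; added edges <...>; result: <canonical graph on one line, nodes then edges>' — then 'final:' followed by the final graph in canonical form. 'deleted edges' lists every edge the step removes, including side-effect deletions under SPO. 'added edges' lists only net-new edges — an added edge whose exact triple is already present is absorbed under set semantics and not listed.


step 1: rule r1; match: 0->14, 1->1, 2->9, 3->12; deleted nodes 14; deleted edges (14,1,c); (14,9,c); (14,12,c); added nodes 19, 20, 21, 22, 23, 24, 25; added edges (22,1,c); (22,19,c); (22,21,c); (23,9,c); (23,19,c); (23,20,c); (24,12,c); (24,20,c); (24,21,c); (25,19,c); (25,20,c); (25,21,c); result: nodes: 1:vx, 3:vx, 8:vx, 9:vx, 11:vx, 12:vx, 17:tri, 18:tri, 19:vx, 20:vx, 21:vx, 22:tri, 23:tri, 24:tri, 25:tri edges: (17,1,c); (17,8,c); (17,9,c); (18,1,c); (18,3,c); (18,11,c); (22,1,c); (22,19,c); (22,21,c); (23,9,c); (23,19,c); (23,20,c); (24,12,c); (24,20,c); (24,21,c); (25,19,c); (25,20,c); (25,21,c)
step 2: rule r1; match: 0->17, 1->1, 2->8, 3->9; deleted nodes 17; deleted edges (17,1,c); (17,8,c); (17,9,c); added nodes 26, 27, 28, 29, 30, 31, 32; added edges (29,1,c); (29,26,c); (29,28,c); (30,8,c); (30,26,c); (30,27,c); (31,9,c); (31,27,c); (31,28,c); (32,26,c); (32,27,c); (32,28,c); result: nodes: 1:vx, 3:vx, 8:vx, 9:vx, 11:vx, 12:vx, 18:tri, 19:vx, 20:vx, 21:vx, 22:tri, 23:tri, 24:tri, 25:tri, 26:vx, 27:vx, 28:vx, 29:tri, 30:tri, 31:tri, 32:tri edges: (18,1,c); (18,3,c); (18,11,c); (22,1,c); (22,19,c); (22,21,c); (23,9,c); (23,19,c); (23,20,c); (24,12,c); (24,20,c); (24,21,c); (25,19,c); (25,20,c); (25,21,c); (29,1,c); (29,26,c); (29,28,c); (30,8,c); (30,26,c); (30,27,c); (31,9,c); (31,27,c); (31,28,c); (32,26,c); (32,27,c); (32,28,c)
final:
nodes: 1:vx, 3:vx, 8:vx, 9:vx, 11:vx, 12:vx, 18:tri, 19:vx, 20:vx, 21:vx, 22:tri, 23:tri, 24:tri, 25:tri, 26:vx, 27:vx, 28:vx, 29:tri, 30:tri, 31:tri, 32:tri
edges: (18,1,c); (18,3,c); (18,11,c); (22,1,c); (22,19,c); (22,21,c); (23,9,c); (23,19,c); (23,20,c); (24,12,c); (24,20,c); (24,21,c); (25,19,c); (25,20,c); (25,21,c); (29,1,c); (29,26,c); (29,28,c); (30,8,c); (30,26,c); (30,27,c); (31,9,c); (31,27,c); (31,28,c); (32,26,c); (32,27,c); (32,28,c)


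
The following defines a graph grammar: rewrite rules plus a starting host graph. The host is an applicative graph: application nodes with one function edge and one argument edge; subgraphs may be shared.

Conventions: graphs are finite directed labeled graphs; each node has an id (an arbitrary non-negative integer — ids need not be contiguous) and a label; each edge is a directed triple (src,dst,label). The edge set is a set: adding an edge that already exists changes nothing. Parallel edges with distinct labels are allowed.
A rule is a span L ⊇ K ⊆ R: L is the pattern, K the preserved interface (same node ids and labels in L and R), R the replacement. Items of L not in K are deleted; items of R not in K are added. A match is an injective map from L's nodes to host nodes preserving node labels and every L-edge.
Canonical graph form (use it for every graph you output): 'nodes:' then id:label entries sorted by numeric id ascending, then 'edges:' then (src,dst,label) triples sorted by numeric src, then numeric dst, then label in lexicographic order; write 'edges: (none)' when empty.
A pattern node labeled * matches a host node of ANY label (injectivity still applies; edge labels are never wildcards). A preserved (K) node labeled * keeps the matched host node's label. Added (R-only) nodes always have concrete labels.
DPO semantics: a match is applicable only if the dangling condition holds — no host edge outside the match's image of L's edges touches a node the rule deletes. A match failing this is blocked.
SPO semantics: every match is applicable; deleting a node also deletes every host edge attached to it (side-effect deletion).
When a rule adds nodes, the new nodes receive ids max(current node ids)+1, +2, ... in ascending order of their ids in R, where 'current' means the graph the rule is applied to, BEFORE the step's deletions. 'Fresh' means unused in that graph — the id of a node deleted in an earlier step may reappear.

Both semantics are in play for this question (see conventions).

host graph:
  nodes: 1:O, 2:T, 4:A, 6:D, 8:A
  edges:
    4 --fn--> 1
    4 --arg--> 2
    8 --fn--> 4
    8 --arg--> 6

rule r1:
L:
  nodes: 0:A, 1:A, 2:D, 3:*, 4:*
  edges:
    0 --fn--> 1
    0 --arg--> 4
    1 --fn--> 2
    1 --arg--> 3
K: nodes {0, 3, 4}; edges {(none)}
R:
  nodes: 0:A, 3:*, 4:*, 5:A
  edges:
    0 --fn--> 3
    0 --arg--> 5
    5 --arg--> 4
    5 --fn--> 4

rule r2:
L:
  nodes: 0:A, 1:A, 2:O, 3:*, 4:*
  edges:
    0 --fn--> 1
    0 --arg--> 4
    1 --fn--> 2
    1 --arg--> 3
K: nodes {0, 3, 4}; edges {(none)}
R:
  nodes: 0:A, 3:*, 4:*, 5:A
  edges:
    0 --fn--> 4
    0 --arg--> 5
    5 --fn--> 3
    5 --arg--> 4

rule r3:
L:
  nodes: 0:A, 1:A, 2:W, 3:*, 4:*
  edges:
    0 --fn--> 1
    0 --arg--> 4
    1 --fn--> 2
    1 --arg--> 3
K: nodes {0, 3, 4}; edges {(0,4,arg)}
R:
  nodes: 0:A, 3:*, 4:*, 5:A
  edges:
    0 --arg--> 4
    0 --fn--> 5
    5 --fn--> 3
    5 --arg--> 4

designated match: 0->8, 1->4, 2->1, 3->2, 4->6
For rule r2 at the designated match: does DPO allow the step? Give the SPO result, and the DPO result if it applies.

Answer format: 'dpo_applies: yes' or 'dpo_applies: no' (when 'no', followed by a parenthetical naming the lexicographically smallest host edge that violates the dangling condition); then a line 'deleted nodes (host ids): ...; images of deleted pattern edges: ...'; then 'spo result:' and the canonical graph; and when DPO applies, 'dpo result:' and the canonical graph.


dpo_applies: yes
deleted nodes (host ids): 1, 4; images of deleted pattern edges: (4,1,fn); (4,2,arg); (8,4,fn); (8,6,arg)
spo result:
nodes: 2:T, 6:D, 8:A, 9:A
edges: (8,6,fn); (8,9,arg); (9,2,fn); (9,6,arg)
dpo result:
nodes: 2:T, 6:D, 8:A, 9:A
edges: (8,6,fn); (8,9,arg); (9,2,fn); (9,6,arg)


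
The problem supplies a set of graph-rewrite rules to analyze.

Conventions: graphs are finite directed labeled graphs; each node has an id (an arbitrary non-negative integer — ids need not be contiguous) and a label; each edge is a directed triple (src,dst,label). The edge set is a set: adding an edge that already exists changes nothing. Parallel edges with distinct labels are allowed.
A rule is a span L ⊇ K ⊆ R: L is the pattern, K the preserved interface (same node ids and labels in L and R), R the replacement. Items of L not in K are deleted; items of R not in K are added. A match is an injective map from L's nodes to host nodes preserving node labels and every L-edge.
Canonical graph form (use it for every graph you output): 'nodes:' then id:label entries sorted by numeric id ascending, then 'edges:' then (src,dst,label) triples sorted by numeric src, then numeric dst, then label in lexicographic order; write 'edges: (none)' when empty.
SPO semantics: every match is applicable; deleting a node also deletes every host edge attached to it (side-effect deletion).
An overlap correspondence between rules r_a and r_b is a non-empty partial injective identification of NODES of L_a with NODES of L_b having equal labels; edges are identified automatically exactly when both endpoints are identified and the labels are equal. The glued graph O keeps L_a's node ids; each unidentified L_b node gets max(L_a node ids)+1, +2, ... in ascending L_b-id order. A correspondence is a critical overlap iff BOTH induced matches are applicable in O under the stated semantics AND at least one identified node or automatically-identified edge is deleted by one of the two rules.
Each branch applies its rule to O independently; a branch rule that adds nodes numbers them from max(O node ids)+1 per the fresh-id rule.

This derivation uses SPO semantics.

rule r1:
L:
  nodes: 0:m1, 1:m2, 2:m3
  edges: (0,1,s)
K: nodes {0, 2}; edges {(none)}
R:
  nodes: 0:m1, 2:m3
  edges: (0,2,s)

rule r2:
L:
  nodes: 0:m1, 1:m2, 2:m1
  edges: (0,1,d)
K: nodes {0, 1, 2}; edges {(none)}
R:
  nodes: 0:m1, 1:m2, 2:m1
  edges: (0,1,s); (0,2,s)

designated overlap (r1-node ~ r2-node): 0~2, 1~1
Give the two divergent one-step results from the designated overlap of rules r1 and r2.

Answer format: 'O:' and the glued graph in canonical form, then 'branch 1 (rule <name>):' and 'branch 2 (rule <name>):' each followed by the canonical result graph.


O:
nodes: 0:m1, 1:m2, 2:m3, 3:m1
edges: (0,1,s); (3,1,d)
branch 1 (rule r1):
nodes: 0:m1, 2:m3, 3:m1
edges: (0,2,s)
branch 2 (rule r2):
nodes: 0:m1, 1:m2, 2:m3, 3:m1
edges: (0,1,s); (3,0,s); (3,1,s)
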